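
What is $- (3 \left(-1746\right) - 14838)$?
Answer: $20076$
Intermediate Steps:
$- (3 \left(-1746\right) - 14838) = - (-5238 - 14838) = \left(-1\right) \left(-20076\right) = 20076$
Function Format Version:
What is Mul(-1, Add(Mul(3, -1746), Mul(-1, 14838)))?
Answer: 20076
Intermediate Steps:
Mul(-1, Add(Mul(3, -1746), Mul(-1, 14838))) = Mul(-1, Add(-5238, -14838)) = Mul(-1, -20076) = 20076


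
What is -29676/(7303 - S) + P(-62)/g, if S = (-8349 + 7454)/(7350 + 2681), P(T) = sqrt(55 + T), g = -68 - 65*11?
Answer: -24806663/6104774 - I*sqrt(7)/783 ≈ -4.0635 - 0.003379*I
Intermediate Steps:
g = -783 (g = -68 - 715 = -783)
S = -895/10031 ≈ -0.089223
-29676/(7303 - S) + P(-62)/g = -29676/(7303 - 1*(-895/10031)) + sqrt(55 - 62)/(-783) = -29676/(7303 + 895/10031) + sqrt(-7)*(-1/783) = -29676/73257288/10031 + (I*sqrt(7))*(-1/783) = -29676*10031/73257288 - I*sqrt(7)/783 = -24806663/6104774 - I*sqrt(7)/783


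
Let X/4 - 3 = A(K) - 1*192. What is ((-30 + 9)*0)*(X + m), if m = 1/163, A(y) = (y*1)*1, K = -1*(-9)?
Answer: 0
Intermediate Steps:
K = 9
A(y) = y (A(y) = y*1 = y)
m = 1/163 ≈ 0.0061350
X = -720 (X = 12 + 4*(9 - 1*192) = 12 + 4*(9 - 192) = 12 + 4*(-183) = 12 - 732 = -720)
((-30 + 9)*0)*(X + m) = ((-30 + 9)*0)*(-720 + 1/163) = -21*0*(-117359/163) = 0*(-117359/163) = 0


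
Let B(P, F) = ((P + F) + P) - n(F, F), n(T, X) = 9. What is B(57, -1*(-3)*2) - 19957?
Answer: -19846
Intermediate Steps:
B(P, F) = -9 + F + 2*P (B(P, F) = ((P + F) + P) - 1*9 = ((F + P) + P) - 9 = (F + 2*P) - 9 = -9 + F + 2*P)
B(57, -1*(-3)*2) - 19957 = (-9 - 1*(-3)*2 + 2*57) - 19957 = (-9 + 3*2 + 114) - 19957 = (-9 + 6 + 114) - 19957 = 111 - 19957 = -19846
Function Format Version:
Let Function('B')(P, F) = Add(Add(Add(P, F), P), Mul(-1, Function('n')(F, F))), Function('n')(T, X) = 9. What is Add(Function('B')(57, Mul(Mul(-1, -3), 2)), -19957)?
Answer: -19846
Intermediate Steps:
Function('B')(P, F) = Add(-9, F, Mul(2, P)) (Function('B')(P, F) = Add(Add(Add(P, F), P), Mul(-1, 9)) = Add(Add(Add(F, P), P), -9) = Add(Add(F, Mul(2, P)), -9) = Add(-9, F, Mul(2, P)))
Add(Function('B')(57, Mul(Mul(-1, -3), 2)), -19957) = Add(Add(-9, Mul(Mul(-1, -3), 2), Mul(2, 57)), -19957) = Add(Add(-9, Mul(3, 2), 114), -19957) = Add(Add(-9, 6, 114), -19957) = Add(111, -19957) = -19846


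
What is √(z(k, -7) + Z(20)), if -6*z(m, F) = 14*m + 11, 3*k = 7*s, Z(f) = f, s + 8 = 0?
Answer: √2222/6 ≈ 7.8563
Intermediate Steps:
s = -8 (s = -8 + 0 = -8)
k = -56/3 (k = (7*(-8))/3 = (⅓)*(-56) = -56/3 ≈ -18.667)
z(m, F) = -11/6 - 7*m/3 (z(m, F) = -(14*m + 11)/6 = -(11 + 14*m)/6 = -11/6 - 7*m/3)
√(z(k, -7) + Z(20)) = √((-11/6 - 7/3*(-56/3)) + 20) = √((-11/6 + 392/9) + 20) = √(751/18 + 20) = √(1111/18) = √2222/6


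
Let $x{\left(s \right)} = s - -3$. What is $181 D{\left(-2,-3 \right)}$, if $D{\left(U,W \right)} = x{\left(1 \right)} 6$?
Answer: $4344$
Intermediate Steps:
$x{\left(s \right)} = 3 + s$ ($x{\left(s \right)} = s + 3 = 3 + s$)
$D{\left(U,W \right)} = 24$ ($D{\left(U,W \right)} = \left(3 + 1\right) 6 = 4 \cdot 6 = 24$)
$181 D{\left(-2,-3 \right)} = 181 \cdot 24 = 4344$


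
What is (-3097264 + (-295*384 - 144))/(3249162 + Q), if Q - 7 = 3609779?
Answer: -802672/1714737 ≈ -0.46810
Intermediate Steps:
Q = 3609786 (Q = 7 + 3609779 = 3609786)
(-3097264 + (-295*384 - 144))/(3249162 + Q) = (-3097264 + (-295*384 - 144))/(3249162 + 3609786) = (-3097264 + (-113280 - 144))/6858948 = (-3097264 - 113424)*(1/6858948) = -3210688*1/6858948 = -802672/1714737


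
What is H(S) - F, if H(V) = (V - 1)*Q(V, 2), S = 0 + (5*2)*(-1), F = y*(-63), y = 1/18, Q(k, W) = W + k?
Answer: 183/2 ≈ 91.500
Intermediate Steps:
y = 1/18 ≈ 0.055556
F = -7/2 (F = (1/18)*(-63) = -7/2 ≈ -3.5000)
S = -10 (S = 0 + 10*(-1) = 0 - 10 = -10)
H(V) = (-1 + V)*(2 + V) (H(V) = (V - 1)*(2 + V) = (-1 + V)*(2 + V))
H(S) - F = (-1 - 10)*(2 - 10) - 1*(-7/2) = -11*(-8) + 7/2 = 88 + 7/2 = 183/2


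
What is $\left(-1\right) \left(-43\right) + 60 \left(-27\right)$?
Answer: $-1577$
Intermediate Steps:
$\left(-1\right) \left(-43\right) + 60 \left(-27\right) = 43 - 1620 = -1577$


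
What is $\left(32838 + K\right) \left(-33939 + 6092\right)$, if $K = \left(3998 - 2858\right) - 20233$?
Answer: $-382757015$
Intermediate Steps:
$K = -19093$ ($K = \left(3998 - 2858\right) - 20233 = 1140 - 20233 = -19093$)
$\left(32838 + K\right) \left(-33939 + 6092\right) = \left(32838 - 19093\right) \left(-33939 + 6092\right) = 13745 \left(-27847\right) = -382757015$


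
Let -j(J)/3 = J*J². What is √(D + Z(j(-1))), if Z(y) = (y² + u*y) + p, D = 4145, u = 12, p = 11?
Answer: √4201 ≈ 64.815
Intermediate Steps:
j(J) = -3*J³ (j(J) = -3*J*J² = -3*J³)
Z(y) = 11 + y² + 12*y (Z(y) = (y² + 12*y) + 11 = 11 + y² + 12*y)
√(D + Z(j(-1))) = √(4145 + (11 + (-3*(-1)³)² + 12*(-3*(-1)³))) = √(4145 + (11 + (-3*(-1))² + 12*(-3*(-1)))) = √(4145 + (11 + 3² + 12*3)) = √(4145 + (11 + 9 + 36)) = √(4145 + 56) = √4201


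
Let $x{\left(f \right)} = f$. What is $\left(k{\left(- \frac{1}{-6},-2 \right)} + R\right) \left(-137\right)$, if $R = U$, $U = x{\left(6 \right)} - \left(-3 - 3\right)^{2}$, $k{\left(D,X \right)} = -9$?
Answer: $5343$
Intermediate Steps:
$U = -30$ ($U = 6 - \left(-3 - 3\right)^{2} = 6 - \left(-6\right)^{2} = 6 - 36 = -30$)
$R = -30$
$\left(k{\left(- \frac{1}{-6},-2 \right)} + R\right) \left(-137\right) = \left(-9 - 30\right) \left(-137\right) = \left(-39\right) \left(-137\right) = 5343$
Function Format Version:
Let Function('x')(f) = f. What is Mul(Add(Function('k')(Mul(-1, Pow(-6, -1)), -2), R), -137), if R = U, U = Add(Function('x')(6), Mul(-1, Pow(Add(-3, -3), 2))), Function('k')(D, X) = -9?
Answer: 5343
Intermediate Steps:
U = -30 (U = Add(6, Mul(-1, Pow(Add(-3, -3), 2))) = Add(6, Mul(-1, Pow(-6, 2))) = Add(6, Mul(-1, 36)) = Add(6, -36) = -30)
R = -30
Mul(Add(Function('k')(Mul(-1, Pow(-6, -1)), -2), R), -137) = Mul(Add(-9, -30), -137) = Mul(-39, -137) = 5343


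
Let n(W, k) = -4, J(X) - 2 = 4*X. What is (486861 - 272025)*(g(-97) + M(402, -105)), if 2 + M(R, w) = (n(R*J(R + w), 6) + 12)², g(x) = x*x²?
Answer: -196061696796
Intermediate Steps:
J(X) = 2 + 4*X
g(x) = x³
M(R, w) = 62 (M(R, w) = -2 + (-4 + 12)² = -2 + 8² = -2 + 64 = 62)
(486861 - 272025)*(g(-97) + M(402, -105)) = (486861 - 272025)*((-97)³ + 62) = 214836*(-912673 + 62) = 214836*(-912611) = -196061696796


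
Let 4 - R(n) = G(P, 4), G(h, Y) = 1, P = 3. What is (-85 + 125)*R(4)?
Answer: 120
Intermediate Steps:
R(n) = 3 (R(n) = 4 - 1*1 = 4 - 1 = 3)
(-85 + 125)*R(4) = (-85 + 125)*3 = 40*3 = 120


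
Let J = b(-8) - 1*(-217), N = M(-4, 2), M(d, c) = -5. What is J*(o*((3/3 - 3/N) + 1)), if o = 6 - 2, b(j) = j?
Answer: 10868/5 ≈ 2173.6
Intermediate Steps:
N = -5
o = 4
J = 209 (J = -8 - 1*(-217) = -8 + 217 = 209)
J*(o*((3/3 - 3/N) + 1)) = 209*(4*((3/3 - 3/(-5)) + 1)) = 209*(4*((3*(⅓) - 3*(-⅕)) + 1)) = 209*(4*((1 + ⅗) + 1)) = 209*(4*(8/5 + 1)) = 209*(4*(13/5)) = 209*(52/5) = 10868/5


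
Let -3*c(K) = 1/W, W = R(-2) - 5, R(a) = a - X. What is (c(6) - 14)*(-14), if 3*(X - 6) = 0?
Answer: 7630/39 ≈ 195.64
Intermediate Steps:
X = 6 (X = 6 + (⅓)*0 = 6 + 0 = 6)
R(a) = -6 + a (R(a) = a - 1*6 = a - 6 = -6 + a)
W = -13 (W = (-6 - 2) - 5 = -8 - 5 = -13)
c(K) = 1/39 (c(K) = -⅓/(-13) = -⅓*(-1/13) = 1/39)
(c(6) - 14)*(-14) = (1/39 - 14)*(-14) = -545/39*(-14) = 7630/39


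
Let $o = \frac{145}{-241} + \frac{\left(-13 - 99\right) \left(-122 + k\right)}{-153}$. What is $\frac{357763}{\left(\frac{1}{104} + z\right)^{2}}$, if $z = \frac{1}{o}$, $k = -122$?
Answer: $\frac{168979023867939728427712}{7691974980481} \approx 2.1968 \cdot 10^{10}$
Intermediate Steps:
$o = - \frac{6608233}{36873}$ ($o = \frac{145}{-241} + \frac{\left(-13 - 99\right) \left(-122 - 122\right)}{-153} = 145 \left(- \frac{1}{241}\right) + \left(-112\right) \left(-244\right) \left(- \frac{1}{153}\right) = - \frac{145}{241} + 27328 \left(- \frac{1}{153}\right) = - \frac{145}{241} - \frac{27328}{153} = - \frac{6608233}{36873} \approx -179.22$)
$z = - \frac{36873}{6608233}$ ($z = \frac{1}{- \frac{6608233}{36873}} = - \frac{36873}{6608233} \approx -0.0055799$)
$\frac{357763}{\left(\frac{1}{104} + z\right)^{2}} = \frac{357763}{\left(\frac{1}{104} - \frac{36873}{6608233}\right)^{2}} = \frac{357763}{\left(\frac{2773441}{687256232}\right)^{2}} = \frac{357763}{\frac{7691974980481}{472321128422837824}} = 357763 \cdot \frac{472321128422837824}{7691974980481} = \frac{168979023867939728427712}{7691974980481}$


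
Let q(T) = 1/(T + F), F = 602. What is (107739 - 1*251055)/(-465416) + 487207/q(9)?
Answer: 34636663318687/116354 ≈ 2.9768e+8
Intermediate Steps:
q(T) = 1/(602 + T) (q(T) = 1/(T + 602) = 1/(602 + T))
(107739 - 1*251055)/(-465416) + 487207/q(9) = (107739 - 1*251055)/(-465416) + 487207/(1/(602 + 9)) = (107739 - 251055)*(-1/465416) + 487207/(1/611) = -143316*(-1/465416) + 487207/(1/611) = 35829/116354 + 487207*611 = 35829/116354 + 297683477 = 34636663318687/116354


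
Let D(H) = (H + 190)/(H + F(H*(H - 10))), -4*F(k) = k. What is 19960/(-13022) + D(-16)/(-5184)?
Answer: -1034537581/675060480 ≈ -1.5325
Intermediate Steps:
F(k) = -k/4
D(H) = (190 + H)/(H - H*(-10 + H)/4) (D(H) = (H + 190)/(H - H*(H - 10)/4) = (190 + H)/(H - H*(-10 + H)/4))
19960/(-13022) + D(-16)/(-5184) = 19960/(-13022) + (4*(-190 - 1*(-16))/(-16*(-14 - 16)))/(-5184) = 19960*(-1/13022) + (4*(-1/16)*(-190 + 16)/(-30))*(-1/5184) = -9980/6511 + (4*(-1/16)*(-1/30)*(-174))*(-1/5184) = -9980/6511 - 29/20*(-1/5184) = -9980/6511 + 29/103680 = -1034537581/675060480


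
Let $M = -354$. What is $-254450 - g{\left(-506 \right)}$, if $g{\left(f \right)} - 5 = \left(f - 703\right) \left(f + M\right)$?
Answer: $-1294195$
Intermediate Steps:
$g{\left(f \right)} = 5 + \left(-703 + f\right) \left(-354 + f\right)$ ($g{\left(f \right)} = 5 + \left(f - 703\right) \left(f - 354\right) = 5 + \left(-703 + f\right) \left(-354 + f\right)$)
$-254450 - g{\left(-506 \right)} = -254450 - \left(248867 + \left(-506\right)^{2} - -534842\right) = -254450 - \left(248867 + 256036 + 534842\right) = -254450 - 1039745 = -1294195$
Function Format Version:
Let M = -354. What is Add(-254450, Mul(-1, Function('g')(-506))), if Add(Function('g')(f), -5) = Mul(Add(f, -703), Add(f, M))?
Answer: -1294195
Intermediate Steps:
Function('g')(f) = Add(5, Mul(Add(-703, f), Add(-354, f))) (Function('g')(f) = Add(5, Mul(Add(f, -703), Add(f, -354))) = Add(5, Mul(Add(-703, f), Add(-354, f))))
Add(-254450, Mul(-1, Function('g')(-506))) = Add(-254450, Mul(-1, Add(248867, Pow(-506, 2), Mul(-1057, -506)))) = Add(-254450, Mul(-1, Add(248867, 256036, 534842))) = Add(-254450, Mul(-1, 1039745)) = Add(-254450, -1039745) = -1294195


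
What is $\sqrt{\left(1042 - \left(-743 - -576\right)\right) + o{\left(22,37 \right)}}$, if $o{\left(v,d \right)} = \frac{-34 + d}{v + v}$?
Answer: $\frac{3 \sqrt{65021}}{22} \approx 34.772$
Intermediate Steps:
$o{\left(v,d \right)} = \frac{-34 + d}{2 v}$
$\sqrt{\left(1042 - \left(-743 - -576\right)\right) + o{\left(22,37 \right)}} = \sqrt{\left(1042 - \left(-743 - -576\right)\right) + \frac{-34 + 37}{2 \cdot 22}} = \sqrt{\left(1042 - \left(-743 + 576\right)\right) + \frac{1}{2} \cdot \frac{1}{22} \cdot 3} = \sqrt{\left(1042 - -167\right) + \frac{3}{44}} = \sqrt{\left(1042 + 167\right) + \frac{3}{44}} = \sqrt{1209 + \frac{3}{44}} = \sqrt{\frac{53199}{44}} = \frac{3 \sqrt{65021}}{22}$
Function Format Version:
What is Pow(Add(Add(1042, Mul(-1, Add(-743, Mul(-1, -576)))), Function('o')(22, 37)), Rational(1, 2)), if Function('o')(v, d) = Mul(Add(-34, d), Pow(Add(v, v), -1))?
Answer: Mul(Rational(3, 22), Pow(65021, Rational(1, 2))) ≈ 34.772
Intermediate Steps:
Function('o')(v, d) = Mul(Rational(1, 2), Pow(v, -1), Add(-34, d)) (Function('o')(v, d) = Mul(Add(-34, d), Pow(Mul(2, v), -1)) = Mul(Add(-34, d), Mul(Rational(1, 2), Pow(v, -1))) = Mul(Rational(1, 2), Pow(v, -1), Add(-34, d)))
Pow(Add(Add(1042, Mul(-1, Add(-743, Mul(-1, -576)))), Function('o')(22, 37)), Rational(1, 2)) = Pow(Add(Add(1042, Mul(-1, Add(-743, Mul(-1, -576)))), Mul(Rational(1, 2), Pow(22, -1), Add(-34, 37))), Rational(1, 2)) = Pow(Add(Add(1042, Mul(-1, Add(-743, 576))), Mul(Rational(1, 2), Rational(1, 22), 3)), Rational(1, 2)) = Pow(Add(Add(1042, Mul(-1, -167)), Rational(3, 44)), Rational(1, 2)) = Pow(Add(Add(1042, 167), Rational(3, 44)), Rational(1, 2)) = Pow(Add(1209, Rational(3, 44)), Rational(1, 2)) = Pow(Rational(53199, 44), Rational(1, 2)) = Mul(Rational(3, 22), Pow(65021, Rational(1, 2)))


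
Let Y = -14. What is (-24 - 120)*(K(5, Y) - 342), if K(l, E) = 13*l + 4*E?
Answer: 47952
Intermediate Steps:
K(l, E) = 4*E + 13*l
(-24 - 120)*(K(5, Y) - 342) = (-24 - 120)*((4*(-14) + 13*5) - 342) = -144*((-56 + 65) - 342) = -144*(9 - 342) = -144*(-333) = 47952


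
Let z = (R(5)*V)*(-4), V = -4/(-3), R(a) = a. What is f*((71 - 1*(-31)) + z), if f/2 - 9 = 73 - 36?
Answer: 20792/3 ≈ 6930.7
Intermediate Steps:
V = 4/3 (V = -4*(-⅓) = 4/3 ≈ 1.3333)
z = -80/3 (z = (5*(4/3))*(-4) = (20/3)*(-4) = -80/3 ≈ -26.667)
f = 92 (f = 18 + 2*(73 - 36) = 18 + 2*37 = 18 + 74 = 92)
f*((71 - 1*(-31)) + z) = 92*((71 - 1*(-31)) - 80/3) = 92*((71 + 31) - 80/3) = 92*(102 - 80/3) = 92*(226/3) = 20792/3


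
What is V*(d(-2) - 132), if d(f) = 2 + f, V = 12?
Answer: -1584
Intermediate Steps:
V*(d(-2) - 132) = 12*((2 - 2) - 132) = 12*(0 - 132) = 12*(-132) = -1584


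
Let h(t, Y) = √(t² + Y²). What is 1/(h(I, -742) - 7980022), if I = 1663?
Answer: -7980022/63680747804351 - √3316133/63680747804351 ≈ -1.2534e-7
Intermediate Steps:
h(t, Y) = √(Y² + t²)
1/(h(I, -742) - 7980022) = 1/(√((-742)² + 1663²) - 7980022) = 1/(√(550564 + 2765569) - 7980022) = 1/(√3316133 - 7980022) = 1/(-7980022 + √3316133)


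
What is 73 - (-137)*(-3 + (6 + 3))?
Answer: 895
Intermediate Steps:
73 - (-137)*(-3 + (6 + 3)) = 73 - (-137)*(-3 + 9) = 73 - (-137)*6 = 73 - 137*(-6) = 73 + 822 = 895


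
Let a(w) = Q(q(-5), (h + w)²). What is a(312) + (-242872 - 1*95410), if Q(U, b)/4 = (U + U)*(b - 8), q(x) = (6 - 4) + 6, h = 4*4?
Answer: 6546582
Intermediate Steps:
h = 16
q(x) = 8 (q(x) = 2 + 6 = 8)
Q(U, b) = 8*U*(-8 + b) (Q(U, b) = 4*((U + U)*(b - 8)) = 4*((2*U)*(-8 + b)) = 4*(2*U*(-8 + b)) = 8*U*(-8 + b))
a(w) = -512 + 64*(16 + w)² (a(w) = 8*8*(-8 + (16 + w)²) = -512 + 64*(16 + w)²)
a(312) + (-242872 - 1*95410) = (-512 + 64*(16 + 312)²) + (-242872 - 1*95410) = (-512 + 64*328²) + (-242872 - 95410) = (-512 + 64*107584) - 338282 = (-512 + 6885376) - 338282 = 6884864 - 338282 = 6546582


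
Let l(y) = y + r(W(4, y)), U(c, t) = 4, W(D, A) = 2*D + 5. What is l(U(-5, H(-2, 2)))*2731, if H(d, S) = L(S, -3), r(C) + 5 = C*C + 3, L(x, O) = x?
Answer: 467001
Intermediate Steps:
W(D, A) = 5 + 2*D
r(C) = -2 + C² (r(C) = -5 + (C*C + 3) = -5 + (C² + 3) = -5 + (3 + C²) = -2 + C²)
H(d, S) = S
l(y) = 167 + y (l(y) = y + (-2 + (5 + 2*4)²) = y + (-2 + (5 + 8)²) = y + (-2 + 13²) = y + (-2 + 169) = y + 167 = 167 + y)
l(U(-5, H(-2, 2)))*2731 = (167 + 4)*2731 = 171*2731 = 467001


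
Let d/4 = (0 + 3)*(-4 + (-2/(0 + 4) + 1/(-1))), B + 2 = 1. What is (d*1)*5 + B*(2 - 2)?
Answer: -330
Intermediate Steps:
B = -1 (B = -2 + 1 = -1)
d = -66 (d = 4*((0 + 3)*(-4 + (-2/(0 + 4) + 1/(-1)))) = 4*(3*(-4 + (-2/4 + 1*(-1)))) = 4*(3*(-4 + (-2*¼ - 1))) = 4*(3*(-4 + (-½ - 1))) = 4*(3*(-4 - 3/2)) = 4*(3*(-11/2)) = 4*(-33/2) = -66)
(d*1)*5 + B*(2 - 2) = -66*1*5 - (2 - 2) = -66*5 - 1*0 = -330 + 0 = -330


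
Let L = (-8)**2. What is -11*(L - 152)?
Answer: 968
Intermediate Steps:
L = 64
-11*(L - 152) = -11*(64 - 152) = -11*(-88) = 968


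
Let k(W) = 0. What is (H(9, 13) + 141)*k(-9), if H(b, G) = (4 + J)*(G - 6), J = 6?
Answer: 0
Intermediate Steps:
H(b, G) = -60 + 10*G (H(b, G) = (4 + 6)*(G - 6) = 10*(-6 + G) = -60 + 10*G)
(H(9, 13) + 141)*k(-9) = ((-60 + 10*13) + 141)*0 = ((-60 + 130) + 141)*0 = (70 + 141)*0 = 211*0 = 0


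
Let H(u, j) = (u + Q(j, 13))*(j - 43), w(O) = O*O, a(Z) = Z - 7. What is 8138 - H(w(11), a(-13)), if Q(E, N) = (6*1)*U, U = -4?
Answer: 14249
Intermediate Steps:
a(Z) = -7 + Z
Q(E, N) = -24 (Q(E, N) = (6*1)*(-4) = 6*(-4) = -24)
w(O) = O²
H(u, j) = (-43 + j)*(-24 + u) (H(u, j) = (u - 24)*(j - 43) = (-24 + u)*(-43 + j) = (-43 + j)*(-24 + u))
8138 - H(w(11), a(-13)) = 8138 - (1032 - 43*11² - 24*(-7 - 13) + (-7 - 13)*11²) = 8138 - (1032 - 43*121 - 24*(-20) - 20*121) = 8138 - (1032 - 5203 + 480 - 2420) = 8138 - 1*(-6111) = 8138 + 6111 = 14249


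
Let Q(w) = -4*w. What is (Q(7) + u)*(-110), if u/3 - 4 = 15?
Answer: -3190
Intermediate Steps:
u = 57 (u = 12 + 3*15 = 12 + 45 = 57)
(Q(7) + u)*(-110) = (-4*7 + 57)*(-110) = (-28 + 57)*(-110) = 29*(-110) = -3190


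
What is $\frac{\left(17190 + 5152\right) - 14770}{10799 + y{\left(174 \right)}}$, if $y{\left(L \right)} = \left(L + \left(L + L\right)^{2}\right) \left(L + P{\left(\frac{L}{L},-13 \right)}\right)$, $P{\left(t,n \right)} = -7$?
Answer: $\frac{7572}{20264225} \approx 0.00037366$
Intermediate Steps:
$y{\left(L \right)} = \left(-7 + L\right) \left(L + 4 L^{2}\right)$ ($y{\left(L \right)} = \left(L + \left(L + L\right)^{2}\right) \left(L - 7\right) = \left(L + \left(2 L\right)^{2}\right) \left(-7 + L\right) = \left(L + 4 L^{2}\right) \left(-7 + L\right) = \left(-7 + L\right) \left(L + 4 L^{2}\right)$)
$\frac{\left(17190 + 5152\right) - 14770}{10799 + y{\left(174 \right)}} = \frac{\left(17190 + 5152\right) - 14770}{10799 + 174 \left(-7 - 4698 + 4 \cdot 174^{2}\right)} = \frac{22342 - 14770}{10799 + 174 \left(-7 - 4698 + 4 \cdot 30276\right)} = \frac{7572}{10799 + 174 \left(-7 - 4698 + 121104\right)} = \frac{7572}{10799 + 174 \cdot 116399} = \frac{7572}{10799 + 20253426} = \frac{7572}{20264225}$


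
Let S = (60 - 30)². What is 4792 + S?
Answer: 5692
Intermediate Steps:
S = 900 (S = 30² = 900)
4792 + S = 4792 + 900 = 5692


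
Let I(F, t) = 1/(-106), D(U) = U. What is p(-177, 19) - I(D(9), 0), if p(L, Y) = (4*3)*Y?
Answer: 24169/106 ≈ 228.01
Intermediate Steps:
p(L, Y) = 12*Y
I(F, t) = -1/106
p(-177, 19) - I(D(9), 0) = 12*19 - 1*(-1/106) = 228 + 1/106 = 24169/106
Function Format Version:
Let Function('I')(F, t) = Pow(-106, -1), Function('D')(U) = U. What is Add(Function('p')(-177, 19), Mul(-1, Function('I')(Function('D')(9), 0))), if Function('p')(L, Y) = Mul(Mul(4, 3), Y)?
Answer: Rational(24169, 106) ≈ 228.01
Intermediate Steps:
Function('p')(L, Y) = Mul(12, Y)
Function('I')(F, t) = Rational(-1, 106)
Add(Function('p')(-177, 19), Mul(-1, Function('I')(Function('D')(9), 0))) = Add(Mul(12, 19), Mul(-1, Rational(-1, 106))) = Add(228, Rational(1, 106)) = Rational(24169, 106)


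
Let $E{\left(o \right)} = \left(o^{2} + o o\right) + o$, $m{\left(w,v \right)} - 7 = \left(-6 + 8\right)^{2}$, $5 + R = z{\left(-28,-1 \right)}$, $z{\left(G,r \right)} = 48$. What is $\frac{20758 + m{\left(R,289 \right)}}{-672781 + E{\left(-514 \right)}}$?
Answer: $- \frac{6923}{48301} \approx -0.14333$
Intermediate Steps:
$R = 43$ ($R = -5 + 48 = 43$)
$m{\left(w,v \right)} = 11$ ($m{\left(w,v \right)} = 7 + \left(-6 + 8\right)^{2} = 7 + 2^{2} = 7 + 4 = 11$)
$E{\left(o \right)} = o + 2 o^{2}$ ($E{\left(o \right)} = \left(o^{2} + o^{2}\right) + o = 2 o^{2} + o = o + 2 o^{2}$)
$\frac{20758 + m{\left(R,289 \right)}}{-672781 + E{\left(-514 \right)}} = \frac{20758 + 11}{-672781 - 514 \left(1 + 2 \left(-514\right)\right)} = \frac{20769}{-672781 - 514 \left(1 - 1028\right)} = \frac{20769}{-672781 - -527878} = \frac{20769}{-672781 + 527878} = \frac{20769}{-144903} = 20769 \left(- \frac{1}{144903}\right) = - \frac{6923}{48301}$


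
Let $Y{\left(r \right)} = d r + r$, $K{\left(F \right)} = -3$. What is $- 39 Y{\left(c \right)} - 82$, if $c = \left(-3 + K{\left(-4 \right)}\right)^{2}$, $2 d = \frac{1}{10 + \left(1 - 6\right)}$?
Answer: $- \frac{8132}{5} \approx -1626.4$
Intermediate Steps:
$d = \frac{1}{10}$ ($d = \frac{1}{2 \left(10 + \left(1 - 6\right)\right)} = \frac{1}{2 \left(10 - 5\right)} = \frac{1}{2 \cdot 5} = \frac{1}{2} \cdot \frac{1}{5} = \frac{1}{10} \approx 0.1$)
$c = 36$ ($c = \left(-3 - 3\right)^{2} = \left(-6\right)^{2} = 36$)
$Y{\left(r \right)} = \frac{11 r}{10}$ ($Y{\left(r \right)} = \frac{r}{10} + r = \frac{11 r}{10}$)
$- 39 Y{\left(c \right)} - 82 = - 39 \cdot \frac{11}{10} \cdot 36 - 82 = \left(-39\right) \frac{198}{5} - 82 = - \frac{7722}{5} - 82 = - \frac{8132}{5}$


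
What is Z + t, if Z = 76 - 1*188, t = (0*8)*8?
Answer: -112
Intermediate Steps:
t = 0 (t = 0*8 = 0)
Z = -112 (Z = 76 - 188 = -112)
Z + t = -112 + 0 = -112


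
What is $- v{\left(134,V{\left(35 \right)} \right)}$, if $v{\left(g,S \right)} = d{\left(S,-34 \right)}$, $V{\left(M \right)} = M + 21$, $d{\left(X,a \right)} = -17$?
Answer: $17$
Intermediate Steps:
$V{\left(M \right)} = 21 + M$
$v{\left(g,S \right)} = -17$
$- v{\left(134,V{\left(35 \right)} \right)} = \left(-1\right) \left(-17\right) = 17$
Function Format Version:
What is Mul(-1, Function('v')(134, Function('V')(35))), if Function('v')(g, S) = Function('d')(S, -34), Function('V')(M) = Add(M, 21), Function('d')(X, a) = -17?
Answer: 17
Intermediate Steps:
Function('V')(M) = Add(21, M)
Function('v')(g, S) = -17
Mul(-1, Function('v')(134, Function('V')(35))) = Mul(-1, -17) = 17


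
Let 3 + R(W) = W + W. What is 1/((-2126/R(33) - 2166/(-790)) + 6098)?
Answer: 24885/150977189 ≈ 0.00016483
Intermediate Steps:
R(W) = -3 + 2*W (R(W) = -3 + (W + W) = -3 + 2*W)
1/((-2126/R(33) - 2166/(-790)) + 6098) = 1/((-2126/(-3 + 2*33) - 2166/(-790)) + 6098) = 1/((-2126/(-3 + 66) - 2166*(-1/790)) + 6098) = 1/((-2126/63 + 1083/395) + 6098) = 1/(-771541/24885 + 6098) = 1/(150977189/24885) = 24885/150977189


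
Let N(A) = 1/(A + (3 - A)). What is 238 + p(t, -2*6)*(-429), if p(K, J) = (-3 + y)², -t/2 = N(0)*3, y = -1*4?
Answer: -20783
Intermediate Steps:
y = -4
N(A) = ⅓ (N(A) = 1/3 = ⅓)
t = -2 (t = -2*3/3 = -2*1 = -2)
p(K, J) = 49 (p(K, J) = (-3 - 4)² = (-7)² = 49)
238 + p(t, -2*6)*(-429) = 238 + 49*(-429) = 238 - 21021 = -20783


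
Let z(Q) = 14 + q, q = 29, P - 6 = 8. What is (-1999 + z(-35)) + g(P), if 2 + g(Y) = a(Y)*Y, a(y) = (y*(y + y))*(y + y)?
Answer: 151706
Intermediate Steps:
P = 14 (P = 6 + 8 = 14)
a(y) = 4*y³ (a(y) = (y*(2*y))*(2*y) = (2*y²)*(2*y) = 4*y³)
z(Q) = 43 (z(Q) = 14 + 29 = 43)
g(Y) = -2 + 4*Y⁴ (g(Y) = -2 + (4*Y³)*Y = -2 + 4*Y⁴)
(-1999 + z(-35)) + g(P) = (-1999 + 43) + (-2 + 4*14⁴) = -1956 + (-2 + 4*38416) = -1956 + (-2 + 153664) = -1956 + 153662 = 151706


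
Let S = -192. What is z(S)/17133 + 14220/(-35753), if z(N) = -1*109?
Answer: -247528337/612556149 ≈ -0.40409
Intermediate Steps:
z(N) = -109
z(S)/17133 + 14220/(-35753) = -109/17133 + 14220/(-35753) = -109*1/17133 + 14220*(-1/35753) = -109/17133 - 14220/35753 = -247528337/612556149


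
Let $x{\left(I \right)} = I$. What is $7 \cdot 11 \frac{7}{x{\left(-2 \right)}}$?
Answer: $- \frac{539}{2} \approx -269.5$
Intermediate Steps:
$7 \cdot 11 \frac{7}{x{\left(-2 \right)}} = 7 \cdot 11 \frac{7}{-2} = 77 \cdot 7 \left(- \frac{1}{2}\right) = 77 \left(- \frac{7}{2}\right) = - \frac{539}{2}$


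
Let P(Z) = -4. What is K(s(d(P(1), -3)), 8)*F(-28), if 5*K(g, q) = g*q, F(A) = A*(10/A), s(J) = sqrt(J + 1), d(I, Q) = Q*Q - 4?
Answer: 16*sqrt(6) ≈ 39.192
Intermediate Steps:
d(I, Q) = -4 + Q**2 (d(I, Q) = Q**2 - 4 = -4 + Q**2)
s(J) = sqrt(1 + J)
F(A) = 10
K(g, q) = g*q/5 (K(g, q) = (g*q)/5 = g*q/5)
K(s(d(P(1), -3)), 8)*F(-28) = ((1/5)*sqrt(1 + (-4 + (-3)**2))*8)*10 = ((1/5)*sqrt(1 + (-4 + 9))*8)*10 = ((1/5)*sqrt(1 + 5)*8)*10 = ((1/5)*sqrt(6)*8)*10 = (8*sqrt(6)/5)*10 = 16*sqrt(6)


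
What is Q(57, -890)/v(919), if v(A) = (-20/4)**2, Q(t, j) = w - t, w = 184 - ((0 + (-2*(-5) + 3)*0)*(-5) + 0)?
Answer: 127/25 ≈ 5.0800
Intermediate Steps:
w = 184 (w = 184 - ((0 + (10 + 3)*0)*(-5) + 0) = 184 - ((0 + 13*0)*(-5) + 0) = 184 - ((0 + 0)*(-5) + 0) = 184 - (0*(-5) + 0) = 184 - (0 + 0) = 184 - 1*0 = 184 + 0 = 184)
Q(t, j) = 184 - t
v(A) = 25 (v(A) = (-20*1/4)**2 = (-5)**2 = 25)
Q(57, -890)/v(919) = (184 - 1*57)/25 = (184 - 57)*(1/25) = 127*(1/25) = 127/25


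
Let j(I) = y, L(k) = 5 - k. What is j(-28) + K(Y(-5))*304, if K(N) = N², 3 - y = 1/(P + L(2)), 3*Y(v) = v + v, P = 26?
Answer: 882374/261 ≈ 3380.7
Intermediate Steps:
Y(v) = 2*v/3 (Y(v) = (v + v)/3 = (2*v)/3 = 2*v/3)
y = 86/29 (y = 3 - 1/(26 + (5 - 1*2)) = 3 - 1/(26 + (5 - 2)) = 3 - 1/(26 + 3) = 3 - 1/29 = 86/29 ≈ 2.9655)
j(I) = 86/29
j(-28) + K(Y(-5))*304 = 86/29 + ((⅔)*(-5))²*304 = 86/29 + (-10/3)²*304 = 86/29 + (100/9)*304 = 86/29 + 30400/9 = 882374/261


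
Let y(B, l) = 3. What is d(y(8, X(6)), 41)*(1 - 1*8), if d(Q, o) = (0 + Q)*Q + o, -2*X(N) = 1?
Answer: -350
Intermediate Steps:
X(N) = -½ (X(N) = -½*1 = -½)
d(Q, o) = o + Q² (d(Q, o) = Q*Q + o = Q² + o = o + Q²)
d(y(8, X(6)), 41)*(1 - 1*8) = (41 + 3²)*(1 - 1*8) = (41 + 9)*(1 - 8) = 50*(-7) = -350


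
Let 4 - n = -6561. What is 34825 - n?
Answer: 28260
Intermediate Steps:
n = 6565 (n = 4 - 1*(-6561) = 4 + 6561 = 6565)
34825 - n = 34825 - 1*6565 = 34825 - 6565 = 28260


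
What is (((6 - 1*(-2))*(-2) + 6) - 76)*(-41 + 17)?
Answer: 2064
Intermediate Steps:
(((6 - 1*(-2))*(-2) + 6) - 76)*(-41 + 17) = (((6 + 2)*(-2) + 6) - 76)*(-24) = ((8*(-2) + 6) - 76)*(-24) = ((-16 + 6) - 76)*(-24) = (-10 - 76)*(-24) = -86*(-24) = 2064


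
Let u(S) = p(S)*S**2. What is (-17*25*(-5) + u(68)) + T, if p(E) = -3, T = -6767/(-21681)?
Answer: -254679940/21681 ≈ -11747.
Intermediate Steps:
T = 6767/21681 (T = -6767*(-1/21681) = 6767/21681 ≈ 0.31212)
u(S) = -3*S**2
(-17*25*(-5) + u(68)) + T = (-17*25*(-5) - 3*68**2) + 6767/21681 = (-425*(-5) - 3*4624) + 6767/21681 = (2125 - 13872) + 6767/21681 = -11747 + 6767/21681 = -254679940/21681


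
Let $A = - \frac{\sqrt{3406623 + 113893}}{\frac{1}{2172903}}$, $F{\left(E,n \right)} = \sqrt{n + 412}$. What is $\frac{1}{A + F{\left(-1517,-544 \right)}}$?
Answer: $- \frac{1}{4345806 \sqrt{880129} - 2 i \sqrt{33}} \approx -2.4528 \cdot 10^{-10} - 6.9119 \cdot 10^{-19} i$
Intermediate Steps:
$F{\left(E,n \right)} = \sqrt{412 + n}$
$A = - 4345806 \sqrt{880129}$ ($A = - \sqrt{3520516} \frac{1}{\frac{1}{2172903}} = - 2 \sqrt{880129} \cdot 2172903 = - 4345806 \sqrt{880129} \approx -4.077 \cdot 10^{9}$)
$\frac{1}{A + F{\left(-1517,-544 \right)}} = \frac{1}{- 4345806 \sqrt{880129} + \sqrt{412 - 544}} = \frac{1}{- 4345806 \sqrt{880129} + \sqrt{-132}} = \frac{1}{- 4345806 \sqrt{880129} + 2 i \sqrt{33}}$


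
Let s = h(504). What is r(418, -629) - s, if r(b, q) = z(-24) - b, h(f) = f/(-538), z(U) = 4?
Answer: -111114/269 ≈ -413.06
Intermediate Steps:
h(f) = -f/538 (h(f) = f*(-1/538) = -f/538)
r(b, q) = 4 - b
s = -252/269 (s = -1/538*504 = -252/269 ≈ -0.93680)
r(418, -629) - s = (4 - 1*418) - 1*(-252/269) = (4 - 418) + 252/269 = -414 + 252/269 = -111114/269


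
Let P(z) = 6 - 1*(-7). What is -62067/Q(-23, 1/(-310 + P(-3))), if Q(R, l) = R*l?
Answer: -18433899/23 ≈ -8.0147e+5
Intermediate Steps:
P(z) = 13 (P(z) = 6 + 7 = 13)
-62067/Q(-23, 1/(-310 + P(-3))) = -62067/((-23/(-310 + 13))) = -62067/((-23/(-297))) = -62067/((-23*(-1/297))) = -62067/23/297 = -62067*297/23 = -1*18433899/23 = -18433899/23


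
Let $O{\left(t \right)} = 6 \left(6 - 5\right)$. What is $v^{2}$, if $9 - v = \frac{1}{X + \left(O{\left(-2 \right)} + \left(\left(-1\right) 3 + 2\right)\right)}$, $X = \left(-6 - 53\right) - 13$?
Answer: $\frac{364816}{4489} \approx 81.269$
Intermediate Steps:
$O{\left(t \right)} = 6$ ($O{\left(t \right)} = 6 \cdot 1 = 6$)
$X = -72$ ($X = -59 - 13 = -72$)
$v = \frac{604}{67}$ ($v = 9 - \frac{1}{-72 + \left(6 + \left(\left(-1\right) 3 + 2\right)\right)} = 9 - \frac{1}{-72 + \left(6 + \left(-3 + 2\right)\right)} = 9 - \frac{1}{-72 + \left(6 - 1\right)} = 9 - \frac{1}{-72 + 5} = 9 - \frac{1}{-67} = 9 - - \frac{1}{67} = 9 + \frac{1}{67} = \frac{604}{67} \approx 9.0149$)
$v^{2} = \left(\frac{604}{67}\right)^{2} = \frac{364816}{4489}$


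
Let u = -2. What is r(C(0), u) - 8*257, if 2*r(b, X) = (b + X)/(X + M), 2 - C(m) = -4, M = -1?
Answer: -6170/3 ≈ -2056.7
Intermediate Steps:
C(m) = 6 (C(m) = 2 - 1*(-4) = 2 + 4 = 6)
r(b, X) = (X + b)/(2*(-1 + X)) (r(b, X) = ((b + X)/(X - 1))/2 = ((X + b)/(-1 + X))/2 = (X + b)/(2*(-1 + X)))
r(C(0), u) - 8*257 = (-2 + 6)/(2*(-1 - 2)) - 8*257 = (1/2)*4/(-3) - 2056 = (1/2)*(-1/3)*4 - 2056 = -2/3 - 2056 = -6170/3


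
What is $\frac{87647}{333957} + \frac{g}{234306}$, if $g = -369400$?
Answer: $- \frac{17137916303}{13041354807} \approx -1.3141$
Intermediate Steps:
$\frac{87647}{333957} + \frac{g}{234306} = \frac{87647}{333957} - \frac{369400}{234306} = 87647 \cdot \frac{1}{333957} - \frac{184700}{117153} = \frac{87647}{333957} - \frac{184700}{117153} = - \frac{17137916303}{13041354807}$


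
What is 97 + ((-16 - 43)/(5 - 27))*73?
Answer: 6441/22 ≈ 292.77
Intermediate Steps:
97 + ((-16 - 43)/(5 - 27))*73 = 97 - 59/(-22)*73 = 97 - 59*(-1/22)*73 = 97 + (59/22)*73 = 97 + 4307/22 = 6441/22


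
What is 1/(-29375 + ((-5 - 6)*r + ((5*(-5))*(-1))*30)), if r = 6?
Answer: -1/28691 ≈ -3.4854e-5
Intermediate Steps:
1/(-29375 + ((-5 - 6)*r + ((5*(-5))*(-1))*30)) = 1/(-29375 + ((-5 - 6)*6 + ((5*(-5))*(-1))*30)) = 1/(-29375 + (-11*6 - 25*(-1)*30)) = 1/(-29375 + (-66 + 25*30)) = 1/(-29375 + (-66 + 750)) = 1/(-29375 + 684) = 1/(-28691) = -1/28691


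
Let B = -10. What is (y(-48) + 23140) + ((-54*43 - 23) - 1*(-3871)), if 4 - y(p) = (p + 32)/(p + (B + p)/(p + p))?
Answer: 56123482/2275 ≈ 24670.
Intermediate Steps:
y(p) = 4 - (32 + p)/(p + (-10 + p)/(2*p)) (y(p) = 4 - (p + 32)/(p + (-10 + p)/(p + p)) = 4 - (32 + p)/(p + (-10 + p)/((2*p))) = 4 - (32 + p)/(p + (-10 + p)*(1/(2*p))) = 4 - (32 + p)/(p + (-10 + p)/(2*p)))
(y(-48) + 23140) + ((-54*43 - 23) - 1*(-3871)) = (2*(-20 - 30*(-48) + 3*(-48)**2)/(-10 - 48 + 2*(-48)**2) + 23140) + ((-54*43 - 23) - 1*(-3871)) = (2*(-20 + 1440 + 3*2304)/(-10 - 48 + 2*2304) + 23140) + ((-2322 - 23) + 3871) = (2*(-20 + 1440 + 6912)/(-10 - 48 + 4608) + 23140) + (-2345 + 3871) = (2*8332/4550 + 23140) + 1526 = (2*(1/4550)*8332 + 23140) + 1526 = (8332/2275 + 23140) + 1526 = 52651832/2275 + 1526 = 56123482/2275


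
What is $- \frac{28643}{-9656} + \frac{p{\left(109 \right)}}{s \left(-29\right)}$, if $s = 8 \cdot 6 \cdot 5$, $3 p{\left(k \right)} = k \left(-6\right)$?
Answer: $\frac{3147817}{1050090} \approx 2.9977$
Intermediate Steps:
$p{\left(k \right)} = - 2 k$ ($p{\left(k \right)} = \frac{k \left(-6\right)}{3} = \frac{\left(-6\right) k}{3} = - 2 k$)
$s = 240$ ($s = 48 \cdot 5 = 240$)
$- \frac{28643}{-9656} + \frac{p{\left(109 \right)}}{s \left(-29\right)} = - \frac{28643}{-9656} + \frac{\left(-2\right) 109}{240 \left(-29\right)} = \left(-28643\right) \left(- \frac{1}{9656}\right) - \frac{218}{-6960} = \frac{28643}{9656} - - \frac{109}{3480} = \frac{28643}{9656} + \frac{109}{3480} = \frac{3147817}{1050090}$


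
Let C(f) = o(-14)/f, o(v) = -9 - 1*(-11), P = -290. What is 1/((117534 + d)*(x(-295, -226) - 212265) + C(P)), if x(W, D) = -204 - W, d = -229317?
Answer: 145/3439029705089 ≈ 4.2163e-11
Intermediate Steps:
o(v) = 2 (o(v) = -9 + 11 = 2)
C(f) = 2/f
1/((117534 + d)*(x(-295, -226) - 212265) + C(P)) = 1/((117534 - 229317)*((-204 - 1*(-295)) - 212265) + 2/(-290)) = 1/(-111783*((-204 + 295) - 212265) + 2*(-1/290)) = 1/(-111783*(91 - 212265) - 1/145) = 1/(-111783*(-212174) - 1/145) = 1/(23717446242 - 1/145) = 1/(3439029705089/145) = 145/3439029705089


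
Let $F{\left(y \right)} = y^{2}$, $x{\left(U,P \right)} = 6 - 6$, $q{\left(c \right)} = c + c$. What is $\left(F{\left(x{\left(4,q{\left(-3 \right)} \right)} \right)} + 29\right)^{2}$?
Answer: $841$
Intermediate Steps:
$q{\left(c \right)} = 2 c$
$x{\left(U,P \right)} = 0$ ($x{\left(U,P \right)} = 6 - 6 = 0$)
$\left(F{\left(x{\left(4,q{\left(-3 \right)} \right)} \right)} + 29\right)^{2} = \left(0^{2} + 29\right)^{2} = \left(0 + 29\right)^{2} = 29^{2} = 841$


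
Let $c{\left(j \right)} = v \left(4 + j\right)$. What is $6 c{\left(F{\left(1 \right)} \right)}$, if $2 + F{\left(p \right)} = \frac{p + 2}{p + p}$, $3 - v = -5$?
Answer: $168$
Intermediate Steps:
$v = 8$ ($v = 3 - -5 = 3 + 5 = 8$)
$F{\left(p \right)} = -2 + \frac{2 + p}{2 p}$ ($F{\left(p \right)} = -2 + \frac{p + 2}{p + p} = -2 + \frac{2 + p}{2 p}$)
$c{\left(j \right)} = 32 + 8 j$ ($c{\left(j \right)} = 8 \left(4 + j\right) = 32 + 8 j$)
$6 c{\left(F{\left(1 \right)} \right)} = 6 \left(32 + 8 \left(- \frac{3}{2} + 1^{-1}\right)\right) = 6 \left(32 + 8 \left(- \frac{3}{2} + 1\right)\right) = 6 \left(32 + 8 \left(- \frac{1}{2}\right)\right) = 6 \left(32 - 4\right) = 6 \cdot 28 = 168$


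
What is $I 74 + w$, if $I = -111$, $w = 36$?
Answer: $-8178$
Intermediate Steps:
$I 74 + w = \left(-111\right) 74 + 36 = -8214 + 36 = -8178$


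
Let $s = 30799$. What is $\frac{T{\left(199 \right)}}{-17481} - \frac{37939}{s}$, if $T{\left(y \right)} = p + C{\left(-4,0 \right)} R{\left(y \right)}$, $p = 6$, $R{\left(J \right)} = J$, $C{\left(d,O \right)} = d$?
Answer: $- \frac{638880449}{538397319} \approx -1.1866$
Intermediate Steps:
$T{\left(y \right)} = 6 - 4 y$
$\frac{T{\left(199 \right)}}{-17481} - \frac{37939}{s} = \frac{6 - 796}{-17481} - \frac{37939}{30799} = \left(6 - 796\right) \left(- \frac{1}{17481}\right) - \frac{37939}{30799} = \left(-790\right) \left(- \frac{1}{17481}\right) - \frac{37939}{30799} = \frac{790}{17481} - \frac{37939}{30799} = - \frac{638880449}{538397319}$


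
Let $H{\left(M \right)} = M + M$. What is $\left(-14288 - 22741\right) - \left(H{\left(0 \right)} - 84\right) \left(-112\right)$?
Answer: $-46437$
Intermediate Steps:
$H{\left(M \right)} = 2 M$
$\left(-14288 - 22741\right) - \left(H{\left(0 \right)} - 84\right) \left(-112\right) = \left(-14288 - 22741\right) - \left(2 \cdot 0 - 84\right) \left(-112\right) = \left(-14288 - 22741\right) - \left(0 - 84\right) \left(-112\right) = -37029 - \left(-84\right) \left(-112\right) = -37029 - 9408 = -46437$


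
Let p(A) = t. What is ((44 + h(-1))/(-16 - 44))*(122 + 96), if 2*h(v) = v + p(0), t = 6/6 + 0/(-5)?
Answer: -2398/15 ≈ -159.87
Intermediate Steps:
t = 1 (t = 6*(1/6) + 0*(-1/5) = 1 + 0 = 1)
p(A) = 1
h(v) = 1/2 + v/2 (h(v) = (v + 1)/2 = (1 + v)/2 = 1/2 + v/2)
((44 + h(-1))/(-16 - 44))*(122 + 96) = ((44 + (1/2 + (1/2)*(-1)))/(-16 - 44))*(122 + 96) = ((44 + (1/2 - 1/2))/(-60))*218 = ((44 + 0)*(-1/60))*218 = (44*(-1/60))*218 = -11/15*218 = -2398/15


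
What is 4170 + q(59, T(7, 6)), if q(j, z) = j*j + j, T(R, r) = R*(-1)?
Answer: 7710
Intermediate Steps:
T(R, r) = -R
q(j, z) = j + j² (q(j, z) = j² + j = j + j²)
4170 + q(59, T(7, 6)) = 4170 + 59*(1 + 59) = 4170 + 59*60 = 4170 + 3540 = 7710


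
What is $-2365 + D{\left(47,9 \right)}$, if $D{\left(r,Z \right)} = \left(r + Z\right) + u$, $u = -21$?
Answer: $-2330$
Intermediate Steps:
$D{\left(r,Z \right)} = -21 + Z + r$ ($D{\left(r,Z \right)} = \left(r + Z\right) - 21 = \left(Z + r\right) - 21 = -21 + Z + r$)
$-2365 + D{\left(47,9 \right)} = -2365 + \left(-21 + 9 + 47\right) = -2365 + 35 = -2330$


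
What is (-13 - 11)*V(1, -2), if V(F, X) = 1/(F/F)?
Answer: -24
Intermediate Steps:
V(F, X) = 1 (V(F, X) = 1/1 = 1)
(-13 - 11)*V(1, -2) = (-13 - 11)*1 = -24*1 = -24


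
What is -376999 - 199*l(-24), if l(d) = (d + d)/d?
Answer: -377397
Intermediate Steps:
l(d) = 2 (l(d) = (2*d)/d = 2)
-376999 - 199*l(-24) = -376999 - 199*2 = -376999 - 1*398 = -376999 - 398 = -377397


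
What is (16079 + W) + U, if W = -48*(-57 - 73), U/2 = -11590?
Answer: -861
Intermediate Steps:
U = -23180 (U = 2*(-11590) = -23180)
W = 6240 (W = -48*(-130) = 6240)
(16079 + W) + U = (16079 + 6240) - 23180 = 22319 - 23180 = -861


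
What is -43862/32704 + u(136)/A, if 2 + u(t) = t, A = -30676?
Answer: -24105233/17914784 ≈ -1.3456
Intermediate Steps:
u(t) = -2 + t
-43862/32704 + u(136)/A = -43862/32704 + (-2 + 136)/(-30676) = -43862*1/32704 + 134*(-1/30676) = -3133/2336 - 67/15338 = -24105233/17914784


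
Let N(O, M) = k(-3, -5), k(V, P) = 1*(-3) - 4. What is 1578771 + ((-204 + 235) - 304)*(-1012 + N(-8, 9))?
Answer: 1856958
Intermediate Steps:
k(V, P) = -7 (k(V, P) = -3 - 4 = -7)
N(O, M) = -7
1578771 + ((-204 + 235) - 304)*(-1012 + N(-8, 9)) = 1578771 + ((-204 + 235) - 304)*(-1012 - 7) = 1578771 + (31 - 304)*(-1019) = 1578771 - 273*(-1019) = 1578771 + 278187 = 1856958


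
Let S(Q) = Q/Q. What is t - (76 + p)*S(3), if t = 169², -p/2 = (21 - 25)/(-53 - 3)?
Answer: 199396/7 ≈ 28485.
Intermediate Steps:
S(Q) = 1
p = -⅐ (p = -2*(21 - 25)/(-53 - 3) = -(-8)/(-56) = -(-8)*(-1)/56 = -2*1/14 = -⅐ ≈ -0.14286)
t = 28561
t - (76 + p)*S(3) = 28561 - (76 - ⅐) = 28561 - 531/7 = 199396/7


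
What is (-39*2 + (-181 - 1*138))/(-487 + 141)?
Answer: 397/346 ≈ 1.1474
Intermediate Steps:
(-39*2 + (-181 - 1*138))/(-487 + 141) = (-78 + (-181 - 138))/(-346) = (-78 - 319)*(-1/346) = -397*(-1/346) = 397/346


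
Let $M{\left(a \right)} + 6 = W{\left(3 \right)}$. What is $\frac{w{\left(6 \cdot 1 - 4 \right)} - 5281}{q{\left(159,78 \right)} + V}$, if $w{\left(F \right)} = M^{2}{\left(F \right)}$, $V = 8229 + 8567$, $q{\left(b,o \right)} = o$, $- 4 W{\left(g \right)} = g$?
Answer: $- \frac{83767}{269984} \approx -0.31027$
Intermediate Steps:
$W{\left(g \right)} = - \frac{g}{4}$
$M{\left(a \right)} = - \frac{27}{4}$ ($M{\left(a \right)} = -6 - \frac{3}{4} = - \frac{27}{4}$)
$V = 16796$
$w{\left(F \right)} = \frac{729}{16}$ ($w{\left(F \right)} = \left(- \frac{27}{4}\right)^{2} = \frac{729}{16}$)
$\frac{w{\left(6 \cdot 1 - 4 \right)} - 5281}{q{\left(159,78 \right)} + V} = \frac{\frac{729}{16} - 5281}{78 + 16796} = - \frac{83767}{16 \cdot 16874} = \left(- \frac{83767}{16}\right) \frac{1}{16874} = - \frac{83767}{269984}$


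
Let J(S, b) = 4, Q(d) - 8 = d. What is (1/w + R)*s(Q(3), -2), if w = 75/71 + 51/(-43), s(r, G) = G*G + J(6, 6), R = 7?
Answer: -562/99 ≈ -5.6768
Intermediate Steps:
Q(d) = 8 + d
s(r, G) = 4 + G² (s(r, G) = G*G + 4 = G² + 4 = 4 + G²)
w = -396/3053 (w = 75*(1/71) + 51*(-1/43) = 75/71 - 51/43 = -396/3053 ≈ -0.12971)
(1/w + R)*s(Q(3), -2) = (1/(-396/3053) + 7)*(4 + (-2)²) = (-3053/396 + 7)*(4 + 4) = -281/396*8 = -562/99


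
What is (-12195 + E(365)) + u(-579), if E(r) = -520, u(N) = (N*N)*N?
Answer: -194117254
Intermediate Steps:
u(N) = N³ (u(N) = N²*N = N³)
(-12195 + E(365)) + u(-579) = (-12195 - 520) + (-579)³ = -12715 - 194104539 = -194117254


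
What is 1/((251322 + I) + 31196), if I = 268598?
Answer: 1/551116 ≈ 1.8145e-6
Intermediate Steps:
1/((251322 + I) + 31196) = 1/((251322 + 268598) + 31196) = 1/(519920 + 31196) = 1/551116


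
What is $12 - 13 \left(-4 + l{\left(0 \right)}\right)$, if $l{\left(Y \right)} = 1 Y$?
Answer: $64$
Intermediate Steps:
$l{\left(Y \right)} = Y$
$12 - 13 \left(-4 + l{\left(0 \right)}\right) = 12 - 13 \left(-4 + 0\right) = 12 - -52 = 12 + 52 = 64$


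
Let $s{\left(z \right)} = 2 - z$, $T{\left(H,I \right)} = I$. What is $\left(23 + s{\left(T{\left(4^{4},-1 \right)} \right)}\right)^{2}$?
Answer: $676$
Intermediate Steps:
$\left(23 + s{\left(T{\left(4^{4},-1 \right)} \right)}\right)^{2} = \left(23 + \left(2 - -1\right)\right)^{2} = \left(23 + \left(2 + 1\right)\right)^{2} = \left(23 + 3\right)^{2} = 26^{2} = 676$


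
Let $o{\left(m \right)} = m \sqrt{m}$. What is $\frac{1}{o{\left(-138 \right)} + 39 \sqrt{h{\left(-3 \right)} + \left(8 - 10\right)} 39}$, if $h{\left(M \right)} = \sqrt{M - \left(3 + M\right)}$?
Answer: $\frac{1}{3 \left(507 \sqrt{-2 + i \sqrt{3}} - 46 i \sqrt{138}\right)} \approx 0.00070106 - 0.0005654 i$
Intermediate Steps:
$o{\left(m \right)} = m^{\frac{3}{2}}$
$h{\left(M \right)} = i \sqrt{3}$ ($h{\left(M \right)} = \sqrt{-3} = i \sqrt{3}$)
$\frac{1}{o{\left(-138 \right)} + 39 \sqrt{h{\left(-3 \right)} + \left(8 - 10\right)} 39} = \frac{1}{\left(-138\right)^{\frac{3}{2}} + 39 \sqrt{i \sqrt{3} + \left(8 - 10\right)} 39} = \frac{1}{- 138 i \sqrt{138} + 39 \sqrt{i \sqrt{3} - 2} \cdot 39} = \frac{1}{- 138 i \sqrt{138} + 39 \sqrt{-2 + i \sqrt{3}} \cdot 39} = \frac{1}{- 138 i \sqrt{138} + 1521 \sqrt{-2 + i \sqrt{3}}} = \frac{1}{1521 \sqrt{-2 + i \sqrt{3}} - 138 i \sqrt{138}}$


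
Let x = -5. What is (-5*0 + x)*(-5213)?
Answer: 26065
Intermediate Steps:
(-5*0 + x)*(-5213) = (-5*0 - 5)*(-5213) = (0 - 5)*(-5213) = -5*(-5213) = 26065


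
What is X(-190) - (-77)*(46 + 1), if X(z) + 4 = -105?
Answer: 3510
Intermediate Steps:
X(z) = -109 (X(z) = -4 - 105 = -109)
X(-190) - (-77)*(46 + 1) = -109 - (-77)*(46 + 1) = -109 - (-77)*47 = -109 - 1*(-3619) = -109 + 3619 = 3510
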